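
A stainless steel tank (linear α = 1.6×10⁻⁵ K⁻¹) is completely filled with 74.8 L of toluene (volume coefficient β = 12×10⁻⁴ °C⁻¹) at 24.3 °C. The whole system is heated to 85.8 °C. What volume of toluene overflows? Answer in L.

The tank also expands: β_container ≈ 3α = 4.8×10⁻⁵ /K
Net overflow = V₀(β_liq − 3α_cont)ΔT
β − 3α = 1.20×10⁻³ − 4.8×10⁻⁵ = 1.152×10⁻³ /K; ΔT = 61.5 K
ΔV = 74.8 × 1.152×10⁻³ × 61.5 = 5.30 L

5.30 L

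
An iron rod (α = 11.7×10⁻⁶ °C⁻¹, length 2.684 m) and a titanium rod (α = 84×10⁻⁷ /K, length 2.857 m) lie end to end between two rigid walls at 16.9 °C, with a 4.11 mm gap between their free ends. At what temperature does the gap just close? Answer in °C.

T = 91.1 °C

Gap closes when ΔL₁ + ΔL₂ = 4.11 mm = 4.11×10⁻³ m
(α₁L₁ + α₂L₂)ΔT = g
α₁L₁ + α₂L₂ = 11.7×10⁻⁶×2.684 + 84×10⁻⁷×2.857 = 5.54016×10⁻⁵ m/K
ΔT = 4.11×10⁻³ / 5.54016×10⁻⁵ = 74.186 K
T = 16.9 + 74.186 = 91.086 °C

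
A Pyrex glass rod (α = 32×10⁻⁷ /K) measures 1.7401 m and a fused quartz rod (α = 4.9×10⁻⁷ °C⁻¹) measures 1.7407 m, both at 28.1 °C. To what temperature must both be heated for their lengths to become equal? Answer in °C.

L₁(1 + α₁ΔT) = L₂(1 + α₂ΔT) ⇒ ΔT = (L₂ − L₁)/(α₁L₁ − α₂L₂)
L₂ − L₁ = 1.7407 − 1.7401 = 6.00×10⁻⁴ m
α₁L₁ − α₂L₂ = 32×10⁻⁷×1.7401 − 4.9×10⁻⁷×1.7407 = 4.715377×10⁻⁶ m/K
ΔT = 6.00×10⁻⁴ / 4.715377×10⁻⁶ = 127.243 K
T = 28.1 + 127.243 = 155.343 °C

T = 155.3 °C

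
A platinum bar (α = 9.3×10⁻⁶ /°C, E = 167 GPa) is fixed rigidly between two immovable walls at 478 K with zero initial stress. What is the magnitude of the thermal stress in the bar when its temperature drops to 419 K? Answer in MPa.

σ = 91.6 MPa

Fully constrained: the free strain ε = αΔT is blocked, so σ = Eε = EαΔT.
|ΔT| = 59 K
σ = 167×10⁹ × 9.3×10⁻⁶ × 59 = 9.16×10⁷ Pa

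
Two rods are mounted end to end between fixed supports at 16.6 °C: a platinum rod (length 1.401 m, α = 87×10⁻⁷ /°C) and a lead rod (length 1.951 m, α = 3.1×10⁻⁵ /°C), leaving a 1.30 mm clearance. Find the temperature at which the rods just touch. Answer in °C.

T = 34.5 °C

α₁L₁ = 1.21887×10⁻⁵ m/K, α₂L₂ = 6.0481×10⁻⁵ m/K → total 7.26697×10⁻⁵ m/K
ΔT = g/(α₁L₁+α₂L₂) = 1.30×10⁻³ / 7.26697×10⁻⁵ = 17.889 K
T = 16.6 + 17.889 = 34.489 °C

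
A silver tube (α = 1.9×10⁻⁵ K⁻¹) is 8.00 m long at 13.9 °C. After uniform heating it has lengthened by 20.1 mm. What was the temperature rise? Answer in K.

ΔT = 132 K

ΔL = αL₀ΔT ⇒ ΔT = ΔL / (αL₀)
ΔT = 20.1×10⁻³ m / (1.9×10⁻⁵ × 8.00 m) = 132.24 K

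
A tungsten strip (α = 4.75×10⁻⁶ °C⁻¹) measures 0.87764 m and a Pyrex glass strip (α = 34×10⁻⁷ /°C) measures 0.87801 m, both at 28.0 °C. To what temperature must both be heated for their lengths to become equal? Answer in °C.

T = 340.6 °C

L₁(1 + α₁ΔT) = L₂(1 + α₂ΔT) ⇒ ΔT = (L₂ − L₁)/(α₁L₁ − α₂L₂)
L₂ − L₁ = 0.87801 − 0.87764 = 3.70×10⁻⁴ m
α₁L₁ − α₂L₂ = 4.75×10⁻⁶×0.87764 − 34×10⁻⁷×0.87801 = 1.183556×10⁻⁶ m/K
ΔT = 3.70×10⁻⁴ / 1.183556×10⁻⁶ = 312.617 K
T = 28.0 + 312.617 = 340.617 °C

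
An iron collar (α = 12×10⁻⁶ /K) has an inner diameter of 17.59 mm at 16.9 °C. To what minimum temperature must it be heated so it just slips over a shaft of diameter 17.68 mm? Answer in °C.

T = 443 °C

Required Δd = 17.68 − 17.59 = 0.09 mm
Δd = αd₀ΔT ⇒ ΔT = Δd/(αd₀) = 0.09 / (12×10⁻⁶ × 17.59) = 426.38 K
T_min = 16.9 + 426.38 = 443.28 °C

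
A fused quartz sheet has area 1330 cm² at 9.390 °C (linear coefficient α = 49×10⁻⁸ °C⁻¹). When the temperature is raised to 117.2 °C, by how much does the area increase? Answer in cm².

Area coefficient ≈ 2α; |ΔT| = 107.810 K
ΔA = 2αA₀ΔT = 2(49×10⁻⁸)(1330)(107.810) = 0.141 cm²

ΔA = 0.141 cm²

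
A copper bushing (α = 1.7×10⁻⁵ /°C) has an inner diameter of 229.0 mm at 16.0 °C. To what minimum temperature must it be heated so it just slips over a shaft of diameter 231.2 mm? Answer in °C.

Required Δd = 231.2 − 229.0 = 2.2 mm
Δd = αd₀ΔT ⇒ ΔT = Δd/(αd₀) = 2.2 / (1.7×10⁻⁵ × 229.0) = 565.12 K
T_min = 16.0 + 565.12 = 581.12 °C

T = 581 °C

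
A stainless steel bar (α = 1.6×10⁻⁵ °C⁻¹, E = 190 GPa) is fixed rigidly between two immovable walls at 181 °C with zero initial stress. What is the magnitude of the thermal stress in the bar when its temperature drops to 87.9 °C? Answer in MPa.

Fully constrained: the free strain ε = αΔT is blocked, so σ = Eε = EαΔT.
|ΔT| = 93.1 K
σ = 190×10⁹ × 1.6×10⁻⁵ × 93.1 = 2.83×10⁸ Pa

σ = 283 MPa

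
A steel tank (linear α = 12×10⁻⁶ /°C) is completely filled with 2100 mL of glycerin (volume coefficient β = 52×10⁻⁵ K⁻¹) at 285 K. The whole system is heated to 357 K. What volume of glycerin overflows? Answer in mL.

73.2 mL

The tank also expands: β_container ≈ 3α = 3.6×10⁻⁵ /K
Net overflow = V₀(β_liq − 3α_cont)ΔT
β − 3α = 5.20×10⁻⁴ − 3.6×10⁻⁵ = 4.84×10⁻⁴ /K; ΔT = 72 K
ΔV = 2100 × 4.84×10⁻⁴ × 72 = 73.2 mL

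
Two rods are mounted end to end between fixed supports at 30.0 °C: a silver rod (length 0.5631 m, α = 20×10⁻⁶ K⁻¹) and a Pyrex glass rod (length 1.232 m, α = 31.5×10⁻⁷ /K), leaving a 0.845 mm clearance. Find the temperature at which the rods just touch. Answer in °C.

T = 85.8 °C

Gap closes when ΔL₁ + ΔL₂ = 0.845 mm = 8.45×10⁻⁴ m
(α₁L₁ + α₂L₂)ΔT = g
α₁L₁ + α₂L₂ = 20×10⁻⁶×0.5631 + 31.5×10⁻⁷×1.232 = 1.51428×10⁻⁵ m/K
ΔT = 8.45×10⁻⁴ / 1.51428×10⁻⁵ = 55.802 K
T = 30.0 + 55.802 = 85.802 °C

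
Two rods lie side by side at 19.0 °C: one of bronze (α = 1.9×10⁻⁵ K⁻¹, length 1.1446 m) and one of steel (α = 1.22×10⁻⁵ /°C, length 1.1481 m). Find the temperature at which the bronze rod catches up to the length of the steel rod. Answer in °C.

T = 471.2 °C

Equal length when α₁L₁ΔT − α₂L₂ΔT = L₂ − L₁ = 3.50×10⁻³ m
α₁L₁ = 2.17474×10⁻⁵, α₂L₂ = 1.400682×10⁻⁵ → Δ(αL) = 7.74058×10⁻⁶ m/K
ΔT = 3.50×10⁻³ / 7.74058×10⁻⁶ = 452.162 K, so T = 19.0 + 452.162 = 471.162 °C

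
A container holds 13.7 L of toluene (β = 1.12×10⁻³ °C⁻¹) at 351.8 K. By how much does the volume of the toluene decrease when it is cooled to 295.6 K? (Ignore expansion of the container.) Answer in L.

ΔV = 0.862 L

|ΔT| = |295.6 − 351.8| = 56.2 K
ΔV = βV₀ΔT = (1.12×10⁻³)(13.7)(56.2) = 0.862 L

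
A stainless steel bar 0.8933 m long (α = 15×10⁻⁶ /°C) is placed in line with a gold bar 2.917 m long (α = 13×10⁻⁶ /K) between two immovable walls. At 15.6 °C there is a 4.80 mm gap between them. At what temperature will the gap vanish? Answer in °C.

α₁L₁ = 1.33995×10⁻⁵ m/K, α₂L₂ = 3.7921×10⁻⁵ m/K → total 5.13205×10⁻⁵ m/K
ΔT = g/(α₁L₁+α₂L₂) = 4.80×10⁻³ / 5.13205×10⁻⁵ = 93.53 K
T = 15.6 + 93.53 = 109.13 °C

T = 109 °C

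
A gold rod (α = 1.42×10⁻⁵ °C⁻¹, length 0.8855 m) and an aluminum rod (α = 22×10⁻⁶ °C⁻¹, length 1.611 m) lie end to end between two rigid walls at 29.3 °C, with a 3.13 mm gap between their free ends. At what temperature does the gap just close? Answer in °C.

α₁L₁ = 1.25741×10⁻⁵ m/K, α₂L₂ = 3.5442×10⁻⁵ m/K → total 4.80161×10⁻⁵ m/K
ΔT = g/(α₁L₁+α₂L₂) = 3.13×10⁻³ / 4.80161×10⁻⁵ = 65.186 K
T = 29.3 + 65.186 = 94.486 °C

T = 94.5 °C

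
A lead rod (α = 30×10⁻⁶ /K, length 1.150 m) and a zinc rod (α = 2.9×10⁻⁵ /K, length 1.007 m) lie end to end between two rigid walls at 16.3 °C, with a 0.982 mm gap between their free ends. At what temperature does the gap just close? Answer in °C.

T = 31.7 °C

Gap closes when ΔL₁ + ΔL₂ = 0.982 mm = 9.82×10⁻⁴ m
(α₁L₁ + α₂L₂)ΔT = g
α₁L₁ + α₂L₂ = 30×10⁻⁶×1.150 + 2.9×10⁻⁵×1.007 = 6.3703×10⁻⁵ m/K
ΔT = 9.82×10⁻⁴ / 6.3703×10⁻⁵ = 15.415 K
T = 16.3 + 15.415 = 31.715 °C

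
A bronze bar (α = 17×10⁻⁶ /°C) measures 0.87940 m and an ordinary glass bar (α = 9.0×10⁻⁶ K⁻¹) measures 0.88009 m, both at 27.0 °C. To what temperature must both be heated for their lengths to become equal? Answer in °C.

L₁(1 + α₁ΔT) = L₂(1 + α₂ΔT) ⇒ ΔT = (L₂ − L₁)/(α₁L₁ − α₂L₂)
L₂ − L₁ = 0.88009 − 0.87940 = 6.90×10⁻⁴ m
α₁L₁ − α₂L₂ = 17×10⁻⁶×0.87940 − 9.0×10⁻⁶×0.88009 = 7.02899×10⁻⁶ m/K
ΔT = 6.90×10⁻⁴ / 7.02899×10⁻⁶ = 98.165 K
T = 27.0 + 98.165 = 125.165 °C

T = 125.2 °C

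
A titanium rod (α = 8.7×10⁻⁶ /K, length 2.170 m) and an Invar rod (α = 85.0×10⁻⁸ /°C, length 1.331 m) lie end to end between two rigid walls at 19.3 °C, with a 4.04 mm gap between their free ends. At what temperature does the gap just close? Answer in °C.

T = 221 °C

α₁L₁ = 1.8879×10⁻⁵ m/K, α₂L₂ = 1.13135×10⁻⁶ m/K → total 2.001035×10⁻⁵ m/K
ΔT = g/(α₁L₁+α₂L₂) = 4.04×10⁻³ / 2.001035×10⁻⁵ = 201.90 K
T = 19.3 + 201.90 = 221.20 °C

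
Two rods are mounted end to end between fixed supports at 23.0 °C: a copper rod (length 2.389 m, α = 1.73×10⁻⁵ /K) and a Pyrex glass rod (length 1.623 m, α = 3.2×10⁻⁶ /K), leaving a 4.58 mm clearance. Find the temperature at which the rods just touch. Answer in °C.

α₁L₁ = 4.13297×10⁻⁵ m/K, α₂L₂ = 5.1936×10⁻⁶ m/K → total 4.65233×10⁻⁵ m/K
ΔT = g/(α₁L₁+α₂L₂) = 4.58×10⁻³ / 4.65233×10⁻⁵ = 98.45 K
T = 23.0 + 98.45 = 121.45 °C

T = 121 °C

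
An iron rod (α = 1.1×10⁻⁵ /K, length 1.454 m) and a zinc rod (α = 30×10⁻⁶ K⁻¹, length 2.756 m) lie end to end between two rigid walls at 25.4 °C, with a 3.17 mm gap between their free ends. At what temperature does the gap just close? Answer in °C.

α₁L₁ = 1.5994×10⁻⁵ m/K, α₂L₂ = 8.268×10⁻⁵ m/K → total 9.8674×10⁻⁵ m/K
ΔT = g/(α₁L₁+α₂L₂) = 3.17×10⁻³ / 9.8674×10⁻⁵ = 32.126 K
T = 25.4 + 32.126 = 57.526 °C

T = 57.5 °C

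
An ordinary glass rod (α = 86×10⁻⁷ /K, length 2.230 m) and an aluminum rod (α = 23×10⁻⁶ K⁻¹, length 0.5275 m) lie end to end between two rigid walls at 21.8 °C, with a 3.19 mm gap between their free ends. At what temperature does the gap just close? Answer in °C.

T = 124 °C

α₁L₁ = 1.9178×10⁻⁵ m/K, α₂L₂ = 1.21325×10⁻⁵ m/K → total 3.13105×10⁻⁵ m/K
ΔT = g/(α₁L₁+α₂L₂) = 3.19×10⁻³ / 3.13105×10⁻⁵ = 101.88 K
T = 21.8 + 101.88 = 123.68 °C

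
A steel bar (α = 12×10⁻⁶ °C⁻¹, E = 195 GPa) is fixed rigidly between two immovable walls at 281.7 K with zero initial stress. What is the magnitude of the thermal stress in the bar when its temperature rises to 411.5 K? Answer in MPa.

σ = 304 MPa

Fully constrained: the free strain ε = αΔT is blocked, so σ = Eε = EαΔT.
|ΔT| = 129.8 K
σ = 195×10⁹ × 12×10⁻⁶ × 129.8 = 3.04×10⁸ Pa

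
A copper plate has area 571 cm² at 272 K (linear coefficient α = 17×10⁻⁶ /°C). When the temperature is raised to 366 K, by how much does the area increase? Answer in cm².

Area coefficient ≈ 2α; |ΔT| = 94 K
ΔA = 2αA₀ΔT = 2(17×10⁻⁶)(571)(94) = 1.82 cm²

ΔA = 1.82 cm²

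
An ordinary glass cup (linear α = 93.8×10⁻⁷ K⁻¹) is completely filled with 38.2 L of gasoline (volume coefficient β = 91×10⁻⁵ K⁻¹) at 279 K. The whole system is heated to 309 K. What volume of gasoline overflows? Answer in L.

1.01 L

The cup also expands: β_container ≈ 3α = 2.814×10⁻⁵ /K
Net overflow = V₀(β_liq − 3α_cont)ΔT
β − 3α = 9.10×10⁻⁴ − 2.814×10⁻⁵ = 8.8186×10⁻⁴ /K; ΔT = 30 K
ΔV = 38.2 × 8.8186×10⁻⁴ × 30 = 1.01 L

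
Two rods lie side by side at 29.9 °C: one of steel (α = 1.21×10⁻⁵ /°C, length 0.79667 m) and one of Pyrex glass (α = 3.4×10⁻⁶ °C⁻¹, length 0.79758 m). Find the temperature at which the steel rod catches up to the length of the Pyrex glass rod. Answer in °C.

T = 161.3 °C

Equal length when α₁L₁ΔT − α₂L₂ΔT = L₂ − L₁ = 9.10×10⁻⁴ m
α₁L₁ = 9.639707×10⁻⁶, α₂L₂ = 2.711772×10⁻⁶ → Δ(αL) = 6.927935×10⁻⁶ m/K
ΔT = 9.10×10⁻⁴ / 6.927935×10⁻⁶ = 131.352 K, so T = 29.9 + 131.352 = 161.252 °C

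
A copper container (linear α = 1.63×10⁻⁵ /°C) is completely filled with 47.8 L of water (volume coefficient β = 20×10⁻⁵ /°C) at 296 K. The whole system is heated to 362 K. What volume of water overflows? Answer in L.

0.477 L

The container also expands: β_container ≈ 3α = 4.89×10⁻⁵ /K
Net overflow = V₀(β_liq − 3α_cont)ΔT
β − 3α = 2.00×10⁻⁴ − 4.89×10⁻⁵ = 1.511×10⁻⁴ /K; ΔT = 66 K
ΔV = 47.8 × 1.511×10⁻⁴ × 66 = 0.477 L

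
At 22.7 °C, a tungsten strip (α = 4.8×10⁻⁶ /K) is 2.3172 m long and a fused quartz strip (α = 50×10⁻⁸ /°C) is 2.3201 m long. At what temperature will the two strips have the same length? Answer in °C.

T = 313.8 °C

L₁(1 + α₁ΔT) = L₂(1 + α₂ΔT) ⇒ ΔT = (L₂ − L₁)/(α₁L₁ − α₂L₂)
L₂ − L₁ = 2.3201 − 2.3172 = 2.90×10⁻³ m
α₁L₁ − α₂L₂ = 4.8×10⁻⁶×2.3172 − 50×10⁻⁸×2.3201 = 9.96251×10⁻⁶ m/K
ΔT = 2.90×10⁻³ / 9.96251×10⁻⁶ = 291.091 K
T = 22.7 + 291.091 = 313.791 °C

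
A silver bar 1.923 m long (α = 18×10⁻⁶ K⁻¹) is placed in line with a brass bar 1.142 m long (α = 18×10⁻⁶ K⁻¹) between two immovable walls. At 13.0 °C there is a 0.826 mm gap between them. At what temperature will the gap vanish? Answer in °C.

T = 28.0 °C

α₁L₁ = 3.4614×10⁻⁵ m/K, α₂L₂ = 2.0556×10⁻⁵ m/K → total 5.517×10⁻⁵ m/K
ΔT = g/(α₁L₁+α₂L₂) = 8.26×10⁻⁴ / 5.517×10⁻⁵ = 14.972 K
T = 13.0 + 14.972 = 27.972 °C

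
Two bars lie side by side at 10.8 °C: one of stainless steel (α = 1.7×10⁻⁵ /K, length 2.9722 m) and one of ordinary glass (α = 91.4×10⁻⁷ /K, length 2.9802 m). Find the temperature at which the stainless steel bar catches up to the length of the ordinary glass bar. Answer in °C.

L₁(1 + α₁ΔT) = L₂(1 + α₂ΔT) ⇒ ΔT = (L₂ − L₁)/(α₁L₁ − α₂L₂)
L₂ − L₁ = 2.9802 − 2.9722 = 8.00×10⁻³ m
α₁L₁ − α₂L₂ = 1.7×10⁻⁵×2.9722 − 91.4×10⁻⁷×2.9802 = 2.3288372×10⁻⁵ m/K
ΔT = 8.00×10⁻³ / 2.3288372×10⁻⁵ = 343.519 K
T = 10.8 + 343.519 = 354.319 °C

T = 354.3 °C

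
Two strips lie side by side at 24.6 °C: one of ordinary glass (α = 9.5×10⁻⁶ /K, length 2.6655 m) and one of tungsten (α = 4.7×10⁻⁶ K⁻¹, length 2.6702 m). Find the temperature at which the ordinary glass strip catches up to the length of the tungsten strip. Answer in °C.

L₁(1 + α₁ΔT) = L₂(1 + α₂ΔT) ⇒ ΔT = (L₂ − L₁)/(α₁L₁ − α₂L₂)
L₂ − L₁ = 2.6702 − 2.6655 = 4.70×10⁻³ m
α₁L₁ − α₂L₂ = 9.5×10⁻⁶×2.6655 − 4.7×10⁻⁶×2.6702 = 1.277231×10⁻⁵ m/K
ΔT = 4.70×10⁻³ / 1.277231×10⁻⁵ = 367.984 K
T = 24.6 + 367.984 = 392.584 °C

T = 392.6 °C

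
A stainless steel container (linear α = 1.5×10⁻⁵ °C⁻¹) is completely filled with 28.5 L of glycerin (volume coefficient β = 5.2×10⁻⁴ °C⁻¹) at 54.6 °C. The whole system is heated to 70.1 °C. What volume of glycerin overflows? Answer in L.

0.210 L

The container also expands: β_container ≈ 3α = 4.5×10⁻⁵ /K
Net overflow = V₀(β_liq − 3α_cont)ΔT
β − 3α = 5.20×10⁻⁴ − 4.5×10⁻⁵ = 4.75×10⁻⁴ /K; ΔT = 15.5 K
ΔV = 28.5 × 4.75×10⁻⁴ × 15.5 = 0.210 L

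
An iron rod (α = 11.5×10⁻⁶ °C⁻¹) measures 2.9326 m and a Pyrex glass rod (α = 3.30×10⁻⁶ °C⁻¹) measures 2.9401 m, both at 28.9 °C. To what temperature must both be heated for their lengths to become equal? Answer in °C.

T = 341.1 °C

L₁(1 + α₁ΔT) = L₂(1 + α₂ΔT) ⇒ ΔT = (L₂ − L₁)/(α₁L₁ − α₂L₂)
L₂ − L₁ = 2.9401 − 2.9326 = 7.50×10⁻³ m
α₁L₁ − α₂L₂ = 11.5×10⁻⁶×2.9326 − 3.30×10⁻⁶×2.9401 = 2.402257×10⁻⁵ m/K
ΔT = 7.50×10⁻³ / 2.402257×10⁻⁵ = 312.206 K
T = 28.9 + 312.206 = 341.106 °C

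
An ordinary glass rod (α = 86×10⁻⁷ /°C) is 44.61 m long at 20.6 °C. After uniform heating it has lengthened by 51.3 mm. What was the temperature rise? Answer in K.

ΔT = 134 K

ΔL = αL₀ΔT ⇒ ΔT = ΔL / (αL₀)
ΔT = 51.3×10⁻³ m / (86×10⁻⁷ × 44.61 m) = 133.72 K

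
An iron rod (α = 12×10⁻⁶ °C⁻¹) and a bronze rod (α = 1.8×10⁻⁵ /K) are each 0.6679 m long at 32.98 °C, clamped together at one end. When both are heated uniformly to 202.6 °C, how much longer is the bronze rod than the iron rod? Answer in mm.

0.680 mm

ΔT = 169.62 K
iron: ΔL = 12×10⁻⁶ × 0.6679 m × 169.62 = 1.3595×10⁻³ m = 1.3595 mm
bronze: ΔL = 1.8×10⁻⁵ × 0.6679 m × 169.62 = 2.0392×10⁻³ m = 2.0392 mm
difference = 2.0392 − 1.3595 = 0.6797 mm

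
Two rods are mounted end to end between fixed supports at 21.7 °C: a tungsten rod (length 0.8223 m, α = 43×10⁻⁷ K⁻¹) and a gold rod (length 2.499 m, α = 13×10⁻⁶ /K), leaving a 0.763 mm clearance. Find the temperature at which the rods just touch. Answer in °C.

T = 42.9 °C

α₁L₁ = 3.53589×10⁻⁶ m/K, α₂L₂ = 3.2487×10⁻⁵ m/K → total 3.602289×10⁻⁵ m/K
ΔT = g/(α₁L₁+α₂L₂) = 7.63×10⁻⁴ / 3.602289×10⁻⁵ = 21.181 K
T = 21.7 + 21.181 = 42.881 °C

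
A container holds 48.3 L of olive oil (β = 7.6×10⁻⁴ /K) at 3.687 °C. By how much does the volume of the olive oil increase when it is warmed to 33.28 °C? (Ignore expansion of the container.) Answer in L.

|ΔT| = |33.28 − 3.687| = 29.593 K
ΔV = βV₀ΔT = (7.6×10⁻⁴)(48.3)(29.593) = 1.09 L

ΔV = 1.09 L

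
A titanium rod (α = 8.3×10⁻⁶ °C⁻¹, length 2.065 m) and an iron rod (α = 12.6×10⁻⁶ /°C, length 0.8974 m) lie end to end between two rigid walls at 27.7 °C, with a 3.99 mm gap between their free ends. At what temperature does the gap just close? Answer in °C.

α₁L₁ = 1.71395×10⁻⁵ m/K, α₂L₂ = 1.130724×10⁻⁵ m/K → total 2.844674×10⁻⁵ m/K
ΔT = g/(α₁L₁+α₂L₂) = 3.99×10⁻³ / 2.844674×10⁻⁵ = 140.26 K
T = 27.7 + 140.26 = 167.96 °C

T = 168 °C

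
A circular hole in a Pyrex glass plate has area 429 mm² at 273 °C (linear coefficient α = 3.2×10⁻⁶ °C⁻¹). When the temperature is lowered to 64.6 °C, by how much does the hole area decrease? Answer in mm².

Area coefficient ≈ 2α; |ΔT| = 208.4 K
ΔA = 2αA₀ΔT = 2(3.2×10⁻⁶)(429)(208.4) = 0.572 mm²

ΔA = 0.572 mm²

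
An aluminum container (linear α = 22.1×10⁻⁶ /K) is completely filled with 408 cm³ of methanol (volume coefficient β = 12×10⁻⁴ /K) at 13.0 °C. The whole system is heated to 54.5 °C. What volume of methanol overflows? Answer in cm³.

The container also expands: β_container ≈ 3α = 6.63×10⁻⁵ /K
Net overflow = V₀(β_liq − 3α_cont)ΔT
β − 3α = 1.20×10⁻³ − 6.63×10⁻⁵ = 1.1337×10⁻³ /K; ΔT = 41.5 K
ΔV = 408 × 1.1337×10⁻³ × 41.5 = 19.2 cm³

19.2 cm³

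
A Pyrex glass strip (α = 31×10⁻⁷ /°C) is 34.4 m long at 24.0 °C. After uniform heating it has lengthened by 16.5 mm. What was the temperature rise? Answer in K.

ΔT = 155 K

ΔL = αL₀ΔT ⇒ ΔT = ΔL / (αL₀)
ΔT = 16.5×10⁻³ m / (31×10⁻⁷ × 34.4 m) = 154.73 K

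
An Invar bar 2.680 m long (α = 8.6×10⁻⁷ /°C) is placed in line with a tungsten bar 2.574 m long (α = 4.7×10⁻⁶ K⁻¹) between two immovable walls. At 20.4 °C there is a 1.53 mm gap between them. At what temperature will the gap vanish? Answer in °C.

Gap closes when ΔL₁ + ΔL₂ = 1.53 mm = 1.53×10⁻³ m
(α₁L₁ + α₂L₂)ΔT = g
α₁L₁ + α₂L₂ = 8.6×10⁻⁷×2.680 + 4.7×10⁻⁶×2.574 = 1.44026×10⁻⁵ m/K
ΔT = 1.53×10⁻³ / 1.44026×10⁻⁵ = 106.23 K
T = 20.4 + 106.23 = 126.63 °C

T = 127 °C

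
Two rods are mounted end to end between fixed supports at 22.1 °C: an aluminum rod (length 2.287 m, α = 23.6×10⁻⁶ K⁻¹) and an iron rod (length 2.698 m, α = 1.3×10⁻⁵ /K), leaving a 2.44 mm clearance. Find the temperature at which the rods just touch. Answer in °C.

Gap closes when ΔL₁ + ΔL₂ = 2.44 mm = 2.44×10⁻³ m
(α₁L₁ + α₂L₂)ΔT = g
α₁L₁ + α₂L₂ = 23.6×10⁻⁶×2.287 + 1.3×10⁻⁵×2.698 = 8.90472×10⁻⁵ m/K
ΔT = 2.44×10⁻³ / 8.90472×10⁻⁵ = 27.401 K
T = 22.1 + 27.401 = 49.501 °C

T = 49.5 °C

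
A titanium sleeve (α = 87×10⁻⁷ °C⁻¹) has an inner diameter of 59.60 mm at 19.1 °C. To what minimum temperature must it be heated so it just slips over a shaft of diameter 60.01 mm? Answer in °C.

T = 810 °C

Required Δd = 60.01 − 59.60 = 0.41 mm
Δd = αd₀ΔT ⇒ ΔT = Δd/(αd₀) = 0.41 / (87×10⁻⁷ × 59.60) = 790.71 K
T_min = 19.1 + 790.71 = 809.81 °C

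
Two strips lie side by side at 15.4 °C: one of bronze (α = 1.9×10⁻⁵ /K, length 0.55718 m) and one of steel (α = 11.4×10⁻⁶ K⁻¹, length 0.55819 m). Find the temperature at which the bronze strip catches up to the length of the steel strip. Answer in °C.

L₁(1 + α₁ΔT) = L₂(1 + α₂ΔT) ⇒ ΔT = (L₂ − L₁)/(α₁L₁ − α₂L₂)
L₂ − L₁ = 0.55819 − 0.55718 = 1.01×10⁻³ m
α₁L₁ − α₂L₂ = 1.9×10⁻⁵×0.55718 − 11.4×10⁻⁶×0.55819 = 4.223054×10⁻⁶ m/K
ΔT = 1.01×10⁻³ / 4.223054×10⁻⁶ = 239.163 K
T = 15.4 + 239.163 = 254.563 °C

T = 254.6 °C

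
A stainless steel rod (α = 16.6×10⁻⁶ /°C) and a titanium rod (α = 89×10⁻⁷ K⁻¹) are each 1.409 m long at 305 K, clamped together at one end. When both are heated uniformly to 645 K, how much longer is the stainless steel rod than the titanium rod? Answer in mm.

ΔT = 340 K
stainless steel: ΔL = 16.6×10⁻⁶ × 1.409 m × 340 = 7.9524×10⁻³ m = 7.9524 mm
titanium: ΔL = 89×10⁻⁷ × 1.409 m × 340 = 4.2636×10⁻³ m = 4.2636 mm
difference = 7.9524 − 4.2636 = 3.6888 mm

3.69 mm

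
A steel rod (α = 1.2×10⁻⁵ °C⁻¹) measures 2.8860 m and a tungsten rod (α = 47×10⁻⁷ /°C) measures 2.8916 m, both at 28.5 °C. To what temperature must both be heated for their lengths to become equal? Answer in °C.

T = 294.6 °C

Equal length when α₁L₁ΔT − α₂L₂ΔT = L₂ − L₁ = 5.60×10⁻³ m
α₁L₁ = 3.4632×10⁻⁵, α₂L₂ = 1.359052×10⁻⁵ → Δ(αL) = 2.104148×10⁻⁵ m/K
ΔT = 5.60×10⁻³ / 2.104148×10⁻⁵ = 266.141 K, so T = 28.5 + 266.141 = 294.641 °C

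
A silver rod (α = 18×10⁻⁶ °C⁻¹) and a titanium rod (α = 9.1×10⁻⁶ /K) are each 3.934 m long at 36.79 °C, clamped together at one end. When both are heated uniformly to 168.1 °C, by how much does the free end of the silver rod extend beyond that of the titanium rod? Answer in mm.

ΔT = 131.31 K
silver: ΔL = 18×10⁻⁶ × 3.934 m × 131.31 = 9.2983×10⁻³ m = 9.2983 mm
titanium: ΔL = 9.1×10⁻⁶ × 3.934 m × 131.31 = 4.7008×10⁻³ m = 4.7008 mm
difference = 9.2983 − 4.7008 = 4.5975 mm

4.60 mm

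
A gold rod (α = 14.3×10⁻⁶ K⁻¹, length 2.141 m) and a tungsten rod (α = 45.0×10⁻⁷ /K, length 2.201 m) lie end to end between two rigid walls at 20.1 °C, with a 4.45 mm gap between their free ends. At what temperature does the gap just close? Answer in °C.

Gap closes when ΔL₁ + ΔL₂ = 4.45 mm = 4.45×10⁻³ m
(α₁L₁ + α₂L₂)ΔT = g
α₁L₁ + α₂L₂ = 14.3×10⁻⁶×2.141 + 45.0×10⁻⁷×2.201 = 4.05208×10⁻⁵ m/K
ΔT = 4.45×10⁻³ / 4.05208×10⁻⁵ = 109.82 K
T = 20.1 + 109.82 = 129.92 °C

T = 130 °C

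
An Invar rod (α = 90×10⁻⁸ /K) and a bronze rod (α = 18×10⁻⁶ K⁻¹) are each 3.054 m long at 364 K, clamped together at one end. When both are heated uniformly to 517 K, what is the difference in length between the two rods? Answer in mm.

7.99 mm

ΔT = 153 K
Invar: ΔL = 90×10⁻⁸ × 3.054 m × 153 = 4.2054×10⁻⁴ m = 0.42054 mm
bronze: ΔL = 18×10⁻⁶ × 3.054 m × 153 = 8.4107×10⁻³ m = 8.4107 mm
difference = 8.4107 − 0.42054 = 7.99016 mm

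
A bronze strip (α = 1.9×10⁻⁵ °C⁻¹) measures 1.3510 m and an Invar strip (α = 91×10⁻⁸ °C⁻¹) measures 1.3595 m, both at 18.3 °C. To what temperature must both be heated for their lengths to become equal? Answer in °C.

L₁(1 + α₁ΔT) = L₂(1 + α₂ΔT) ⇒ ΔT = (L₂ − L₁)/(α₁L₁ − α₂L₂)
L₂ − L₁ = 1.3595 − 1.3510 = 8.50×10⁻³ m
α₁L₁ − α₂L₂ = 1.9×10⁻⁵×1.3510 − 91×10⁻⁸×1.3595 = 2.4431855×10⁻⁵ m/K
ΔT = 8.50×10⁻³ / 2.4431855×10⁻⁵ = 347.906 K
T = 18.3 + 347.906 = 366.206 °C

T = 366.2 °C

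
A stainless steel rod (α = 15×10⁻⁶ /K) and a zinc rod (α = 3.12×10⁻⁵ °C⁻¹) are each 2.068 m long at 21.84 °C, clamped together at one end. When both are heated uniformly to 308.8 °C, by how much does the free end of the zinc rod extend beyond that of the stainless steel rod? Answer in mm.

ΔT = 286.96 K
stainless steel: ΔL = 15×10⁻⁶ × 2.068 m × 286.96 = 8.9015×10⁻³ m = 8.9015 mm
zinc: ΔL = 3.12×10⁻⁵ × 2.068 m × 286.96 = 1.8515×10⁻² m = 18.515 mm
difference = 18.515 − 8.9015 = 9.6135 mm

9.61 mm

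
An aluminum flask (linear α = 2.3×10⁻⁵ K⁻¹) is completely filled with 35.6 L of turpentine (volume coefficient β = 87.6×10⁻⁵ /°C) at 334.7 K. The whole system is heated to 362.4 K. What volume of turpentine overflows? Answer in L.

The flask also expands: β_container ≈ 3α = 6.9×10⁻⁵ /K
Net overflow = V₀(β_liq − 3α_cont)ΔT
β − 3α = 8.76×10⁻⁴ − 6.9×10⁻⁵ = 8.07×10⁻⁴ /K; ΔT = 27.7 K
ΔV = 35.6 × 8.07×10⁻⁴ × 27.7 = 0.796 L

0.796 L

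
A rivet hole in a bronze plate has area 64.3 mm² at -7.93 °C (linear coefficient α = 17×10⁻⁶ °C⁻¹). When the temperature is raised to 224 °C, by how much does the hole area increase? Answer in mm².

Area coefficient ≈ 2α; |ΔT| = 231.93 K
ΔA = 2αA₀ΔT = 2(17×10⁻⁶)(64.3)(231.93) = 0.507 mm²

ΔA = 0.507 mm²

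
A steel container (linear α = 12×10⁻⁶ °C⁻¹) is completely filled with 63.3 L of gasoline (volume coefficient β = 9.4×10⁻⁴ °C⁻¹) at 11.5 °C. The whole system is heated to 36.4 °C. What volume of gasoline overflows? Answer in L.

The container also expands: β_container ≈ 3α = 3.6×10⁻⁵ /K
Net overflow = V₀(β_liq − 3α_cont)ΔT
β − 3α = 9.40×10⁻⁴ − 3.6×10⁻⁵ = 9.04×10⁻⁴ /K; ΔT = 24.9 K
ΔV = 63.3 × 9.04×10⁻⁴ × 24.9 = 1.42 L

1.42 L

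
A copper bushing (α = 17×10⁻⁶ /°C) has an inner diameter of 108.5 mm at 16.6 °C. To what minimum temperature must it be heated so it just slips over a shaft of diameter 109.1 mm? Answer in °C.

T = 342 °C

Required Δd = 109.1 − 108.5 = 0.6 mm
Δd = αd₀ΔT ⇒ ΔT = Δd/(αd₀) = 0.6 / (17×10⁻⁶ × 108.5) = 325.29 K
T_min = 16.6 + 325.29 = 341.89 °C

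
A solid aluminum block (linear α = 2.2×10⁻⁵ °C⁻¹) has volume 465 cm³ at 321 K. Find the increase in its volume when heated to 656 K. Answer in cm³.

ΔV = 10.3 cm³

Isotropic solid: β ≈ 3α = 6.6×10⁻⁵ /K; ΔT = 335 K
ΔV = 3αV₀ΔT = 3(2.2×10⁻⁵)(465)(335) = 10.3 cm³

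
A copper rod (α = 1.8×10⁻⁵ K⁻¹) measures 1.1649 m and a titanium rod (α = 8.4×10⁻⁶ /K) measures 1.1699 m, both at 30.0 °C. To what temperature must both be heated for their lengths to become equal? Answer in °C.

L₁(1 + α₁ΔT) = L₂(1 + α₂ΔT) ⇒ ΔT = (L₂ − L₁)/(α₁L₁ − α₂L₂)
L₂ − L₁ = 1.1699 − 1.1649 = 5.00×10⁻³ m
α₁L₁ − α₂L₂ = 1.8×10⁻⁵×1.1649 − 8.4×10⁻⁶×1.1699 = 1.114104×10⁻⁵ m/K
ΔT = 5.00×10⁻³ / 1.114104×10⁻⁵ = 448.791 K
T = 30.0 + 448.791 = 478.791 °C

T = 478.8 °C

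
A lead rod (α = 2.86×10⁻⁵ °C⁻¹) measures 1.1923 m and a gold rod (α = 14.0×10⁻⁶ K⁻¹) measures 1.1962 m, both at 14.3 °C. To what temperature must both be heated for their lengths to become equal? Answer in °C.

Equal length when α₁L₁ΔT − α₂L₂ΔT = L₂ − L₁ = 3.90×10⁻³ m
α₁L₁ = 3.409978×10⁻⁵, α₂L₂ = 1.67468×10⁻⁵ → Δ(αL) = 1.735298×10⁻⁵ m/K
ΔT = 3.90×10⁻³ / 1.735298×10⁻⁵ = 224.745 K, so T = 14.3 + 224.745 = 239.045 °C

T = 239.0 °C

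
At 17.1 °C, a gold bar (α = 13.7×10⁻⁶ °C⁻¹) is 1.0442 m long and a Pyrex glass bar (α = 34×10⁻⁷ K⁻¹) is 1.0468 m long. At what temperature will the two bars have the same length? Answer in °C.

Equal length when α₁L₁ΔT − α₂L₂ΔT = L₂ − L₁ = 2.60×10⁻³ m
α₁L₁ = 1.430554×10⁻⁵, α₂L₂ = 3.55912×10⁻⁶ → Δ(αL) = 1.074642×10⁻⁵ m/K
ΔT = 2.60×10⁻³ / 1.074642×10⁻⁵ = 241.941 K, so T = 17.1 + 241.941 = 259.041 °C

T = 259.0 °C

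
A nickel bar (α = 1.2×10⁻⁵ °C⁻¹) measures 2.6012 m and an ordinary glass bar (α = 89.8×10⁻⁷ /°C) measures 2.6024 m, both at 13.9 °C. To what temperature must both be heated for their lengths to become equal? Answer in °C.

L₁(1 + α₁ΔT) = L₂(1 + α₂ΔT) ⇒ ΔT = (L₂ − L₁)/(α₁L₁ − α₂L₂)
L₂ − L₁ = 2.6024 − 2.6012 = 1.20×10⁻³ m
α₁L₁ − α₂L₂ = 1.2×10⁻⁵×2.6012 − 89.8×10⁻⁷×2.6024 = 7.844848×10⁻⁶ m/K
ΔT = 1.20×10⁻³ / 7.844848×10⁻⁶ = 152.967 K
T = 13.9 + 152.967 = 166.867 °C

T = 166.9 °C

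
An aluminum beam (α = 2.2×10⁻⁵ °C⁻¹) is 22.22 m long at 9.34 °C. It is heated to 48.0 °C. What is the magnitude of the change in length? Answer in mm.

ΔL = 18.9 mm

|ΔT| = |48.0 − 9.34| = 38.66 K
ΔL = αL₀ΔT = (2.2×10⁻⁵)(22.22)(38.66) = 1.89×10⁻² m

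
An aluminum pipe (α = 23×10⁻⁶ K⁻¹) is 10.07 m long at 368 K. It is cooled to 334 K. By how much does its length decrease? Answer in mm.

|ΔT| = |334 − 368| = 34 K
ΔL = αL₀ΔT = (23×10⁻⁶)(10.07)(34) = 7.87×10⁻³ m

ΔL = 7.87 mm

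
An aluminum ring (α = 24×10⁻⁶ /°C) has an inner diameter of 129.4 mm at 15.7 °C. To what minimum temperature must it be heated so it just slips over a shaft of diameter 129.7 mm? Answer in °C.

T = 112 °C

Required Δd = 129.7 − 129.4 = 0.3 mm
Δd = αd₀ΔT ⇒ ΔT = Δd/(αd₀) = 0.3 / (24×10⁻⁶ × 129.4) = 96.60 K
T_min = 15.7 + 96.60 = 112.30 °C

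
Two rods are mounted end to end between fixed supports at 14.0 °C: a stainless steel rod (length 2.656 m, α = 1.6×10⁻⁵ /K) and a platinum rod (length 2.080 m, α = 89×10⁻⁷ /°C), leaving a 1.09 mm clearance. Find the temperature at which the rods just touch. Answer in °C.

T = 31.9 °C

α₁L₁ = 4.2496×10⁻⁵ m/K, α₂L₂ = 1.8512×10⁻⁵ m/K → total 6.1008×10⁻⁵ m/K
ΔT = g/(α₁L₁+α₂L₂) = 1.09×10⁻³ / 6.1008×10⁻⁵ = 17.867 K
T = 14.0 + 17.867 = 31.867 °C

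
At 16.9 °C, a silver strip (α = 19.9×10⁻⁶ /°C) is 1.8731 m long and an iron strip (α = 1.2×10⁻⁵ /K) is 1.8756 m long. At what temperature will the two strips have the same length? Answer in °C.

T = 186.2 °C

L₁(1 + α₁ΔT) = L₂(1 + α₂ΔT) ⇒ ΔT = (L₂ − L₁)/(α₁L₁ − α₂L₂)
L₂ − L₁ = 1.8756 − 1.8731 = 2.50×10⁻³ m
α₁L₁ − α₂L₂ = 19.9×10⁻⁶×1.8731 − 1.2×10⁻⁵×1.8756 = 1.476749×10⁻⁵ m/K
ΔT = 2.50×10⁻³ / 1.476749×10⁻⁵ = 169.291 K
T = 16.9 + 169.291 = 186.191 °C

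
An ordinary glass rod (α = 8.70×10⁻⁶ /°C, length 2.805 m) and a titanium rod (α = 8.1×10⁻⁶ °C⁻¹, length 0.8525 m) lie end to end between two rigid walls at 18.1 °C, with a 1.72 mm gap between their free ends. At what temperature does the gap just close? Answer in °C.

α₁L₁ = 2.44035×10⁻⁵ m/K, α₂L₂ = 6.90525×10⁻⁶ m/K → total 3.130875×10⁻⁵ m/K
ΔT = g/(α₁L₁+α₂L₂) = 1.72×10⁻³ / 3.130875×10⁻⁵ = 54.937 K
T = 18.1 + 54.937 = 73.037 °C

T = 73.0 °C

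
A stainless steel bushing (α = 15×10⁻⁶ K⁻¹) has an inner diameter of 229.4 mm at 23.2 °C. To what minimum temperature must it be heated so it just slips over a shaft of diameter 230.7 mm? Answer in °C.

Required Δd = 230.7 − 229.4 = 1.3 mm
Δd = αd₀ΔT ⇒ ΔT = Δd/(αd₀) = 1.3 / (15×10⁻⁶ × 229.4) = 377.80 K
T_min = 23.2 + 377.80 = 401.00 °C

T = 401 °C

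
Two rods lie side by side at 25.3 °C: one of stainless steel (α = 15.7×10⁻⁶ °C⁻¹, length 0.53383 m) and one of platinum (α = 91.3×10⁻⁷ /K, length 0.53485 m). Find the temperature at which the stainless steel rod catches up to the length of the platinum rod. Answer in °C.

T = 316.9 °C

L₁(1 + α₁ΔT) = L₂(1 + α₂ΔT) ⇒ ΔT = (L₂ − L₁)/(α₁L₁ − α₂L₂)
L₂ − L₁ = 0.53485 − 0.53383 = 1.02×10⁻³ m
α₁L₁ − α₂L₂ = 15.7×10⁻⁶×0.53383 − 91.3×10⁻⁷×0.53485 = 3.4979505×10⁻⁶ m/K
ΔT = 1.02×10⁻³ / 3.4979505×10⁻⁶ = 291.599 K
T = 25.3 + 291.599 = 316.899 °C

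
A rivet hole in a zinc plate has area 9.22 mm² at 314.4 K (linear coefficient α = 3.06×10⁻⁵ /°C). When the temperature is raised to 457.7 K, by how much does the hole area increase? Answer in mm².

ΔA = 0.0809 mm²

Area coefficient ≈ 2α; |ΔT| = 143.3 K
ΔA = 2αA₀ΔT = 2(3.06×10⁻⁵)(9.22)(143.3) = 0.0809 mm²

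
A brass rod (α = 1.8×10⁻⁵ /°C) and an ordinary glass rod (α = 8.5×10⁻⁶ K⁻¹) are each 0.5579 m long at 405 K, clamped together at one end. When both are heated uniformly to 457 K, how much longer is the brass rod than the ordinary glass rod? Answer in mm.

0.276 mm

ΔT = 52 K
brass: ΔL = 1.8×10⁻⁵ × 0.5579 m × 52 = 5.2219×10⁻⁴ m = 0.52219 mm
ordinary glass: ΔL = 8.5×10⁻⁶ × 0.5579 m × 52 = 2.4659×10⁻⁴ m = 0.24659 mm
difference = 0.52219 − 0.24659 = 0.27560 mm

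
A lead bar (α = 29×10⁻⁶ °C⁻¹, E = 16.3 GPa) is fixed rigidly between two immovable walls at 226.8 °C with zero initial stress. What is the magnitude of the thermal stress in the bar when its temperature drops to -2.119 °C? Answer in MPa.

σ = 108 MPa

Fully constrained: the free strain ε = αΔT is blocked, so σ = Eε = EαΔT.
|ΔT| = 228.919 K
σ = 16.3×10⁹ × 29×10⁻⁶ × 228.919 = 1.08×10⁸ Pa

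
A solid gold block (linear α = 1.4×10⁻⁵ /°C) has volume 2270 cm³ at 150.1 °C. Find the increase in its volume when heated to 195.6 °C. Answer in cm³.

ΔV = 4.34 cm³

Isotropic solid: β ≈ 3α = 4.2×10⁻⁵ /K; ΔT = 45.5 K
ΔV = 3αV₀ΔT = 3(1.4×10⁻⁵)(2270)(45.5) = 4.34 cm³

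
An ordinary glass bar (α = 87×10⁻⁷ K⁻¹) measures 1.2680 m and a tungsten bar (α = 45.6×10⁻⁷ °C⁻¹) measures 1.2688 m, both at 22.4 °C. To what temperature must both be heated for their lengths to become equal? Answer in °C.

T = 174.9 °C

Equal length when α₁L₁ΔT − α₂L₂ΔT = L₂ − L₁ = 8.00×10⁻⁴ m
α₁L₁ = 1.10316×10⁻⁵, α₂L₂ = 5.785728×10⁻⁶ → Δ(αL) = 5.245872×10⁻⁶ m/K
ΔT = 8.00×10⁻⁴ / 5.245872×10⁻⁶ = 152.501 K, so T = 22.4 + 152.501 = 174.901 °C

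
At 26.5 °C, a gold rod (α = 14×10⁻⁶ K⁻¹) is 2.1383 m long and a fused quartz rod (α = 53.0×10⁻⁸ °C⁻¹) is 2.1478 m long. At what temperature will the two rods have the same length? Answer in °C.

T = 356.4 °C

L₁(1 + α₁ΔT) = L₂(1 + α₂ΔT) ⇒ ΔT = (L₂ − L₁)/(α₁L₁ − α₂L₂)
L₂ − L₁ = 2.1478 − 2.1383 = 9.50×10⁻³ m
α₁L₁ − α₂L₂ = 14×10⁻⁶×2.1383 − 53.0×10⁻⁸×2.1478 = 2.8797866×10⁻⁵ m/K
ΔT = 9.50×10⁻³ / 2.8797866×10⁻⁵ = 329.886 K
T = 26.5 + 329.886 = 356.386 °C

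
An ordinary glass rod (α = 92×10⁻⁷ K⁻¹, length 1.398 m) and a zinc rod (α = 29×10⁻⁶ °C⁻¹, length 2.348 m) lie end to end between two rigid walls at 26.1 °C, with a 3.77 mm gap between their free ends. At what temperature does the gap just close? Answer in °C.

Gap closes when ΔL₁ + ΔL₂ = 3.77 mm = 3.77×10⁻³ m
(α₁L₁ + α₂L₂)ΔT = g
α₁L₁ + α₂L₂ = 92×10⁻⁷×1.398 + 29×10⁻⁶×2.348 = 8.09536×10⁻⁵ m/K
ΔT = 3.77×10⁻³ / 8.09536×10⁻⁵ = 46.570 K
T = 26.1 + 46.570 = 72.670 °C

T = 72.7 °C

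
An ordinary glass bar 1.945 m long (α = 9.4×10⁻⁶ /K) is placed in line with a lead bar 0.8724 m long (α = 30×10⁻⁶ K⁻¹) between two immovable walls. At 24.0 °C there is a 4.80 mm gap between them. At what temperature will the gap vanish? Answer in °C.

T = 132 °C

α₁L₁ = 1.8283×10⁻⁵ m/K, α₂L₂ = 2.6172×10⁻⁵ m/K → total 4.4455×10⁻⁵ m/K
ΔT = g/(α₁L₁+α₂L₂) = 4.80×10⁻³ / 4.4455×10⁻⁵ = 107.97 K
T = 24.0 + 107.97 = 131.97 °C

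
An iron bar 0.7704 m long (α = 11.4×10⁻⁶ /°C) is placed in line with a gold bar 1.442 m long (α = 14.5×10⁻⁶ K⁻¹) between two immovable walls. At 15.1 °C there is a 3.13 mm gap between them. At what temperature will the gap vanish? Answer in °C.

T = 121 °C

α₁L₁ = 8.78256×10⁻⁶ m/K, α₂L₂ = 2.0909×10⁻⁵ m/K → total 2.969156×10⁻⁵ m/K
ΔT = g/(α₁L₁+α₂L₂) = 3.13×10⁻³ / 2.969156×10⁻⁵ = 105.42 K
T = 15.1 + 105.42 = 120.52 °C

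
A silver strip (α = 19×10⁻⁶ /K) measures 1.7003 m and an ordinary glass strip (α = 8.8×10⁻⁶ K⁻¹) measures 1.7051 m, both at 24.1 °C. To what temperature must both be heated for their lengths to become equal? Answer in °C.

L₁(1 + α₁ΔT) = L₂(1 + α₂ΔT) ⇒ ΔT = (L₂ − L₁)/(α₁L₁ − α₂L₂)
L₂ − L₁ = 1.7051 − 1.7003 = 4.80×10⁻³ m
α₁L₁ − α₂L₂ = 19×10⁻⁶×1.7003 − 8.8×10⁻⁶×1.7051 = 1.730082×10⁻⁵ m/K
ΔT = 4.80×10⁻³ / 1.730082×10⁻⁵ = 277.443 K
T = 24.1 + 277.443 = 301.543 °C

T = 301.5 °C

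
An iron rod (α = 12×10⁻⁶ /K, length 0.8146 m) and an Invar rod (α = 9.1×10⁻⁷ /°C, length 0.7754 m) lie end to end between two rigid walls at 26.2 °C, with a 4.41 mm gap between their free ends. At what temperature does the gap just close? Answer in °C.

T = 447 °C

α₁L₁ = 9.7752×10⁻⁶ m/K, α₂L₂ = 7.05614×10⁻⁷ m/K → total 1.0480814×10⁻⁵ m/K
ΔT = g/(α₁L₁+α₂L₂) = 4.41×10⁻³ / 1.0480814×10⁻⁵ = 420.77 K
T = 26.2 + 420.77 = 446.97 °C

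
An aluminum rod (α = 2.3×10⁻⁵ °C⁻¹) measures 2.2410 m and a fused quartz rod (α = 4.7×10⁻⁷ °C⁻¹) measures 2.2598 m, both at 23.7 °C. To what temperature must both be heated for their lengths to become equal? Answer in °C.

L₁(1 + α₁ΔT) = L₂(1 + α₂ΔT) ⇒ ΔT = (L₂ − L₁)/(α₁L₁ − α₂L₂)
L₂ − L₁ = 2.2598 − 2.2410 = 1.88×10⁻² m
α₁L₁ − α₂L₂ = 2.3×10⁻⁵×2.2410 − 4.7×10⁻⁷×2.2598 = 5.0480894×10⁻⁵ m/K
ΔT = 1.88×10⁻² / 5.0480894×10⁻⁵ = 372.418 K
T = 23.7 + 372.418 = 396.118 °C

T = 396.1 °C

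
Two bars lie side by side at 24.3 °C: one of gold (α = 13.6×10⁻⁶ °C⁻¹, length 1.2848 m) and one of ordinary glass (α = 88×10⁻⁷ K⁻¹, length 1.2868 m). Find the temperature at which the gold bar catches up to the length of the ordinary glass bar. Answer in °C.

T = 349.5 °C

Equal length when α₁L₁ΔT − α₂L₂ΔT = L₂ − L₁ = 2.00×10⁻³ m
α₁L₁ = 1.747328×10⁻⁵, α₂L₂ = 1.132384×10⁻⁵ → Δ(αL) = 6.14944×10⁻⁶ m/K
ΔT = 2.00×10⁻³ / 6.14944×10⁻⁶ = 325.233 K, so T = 24.3 + 325.233 = 349.533 °C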